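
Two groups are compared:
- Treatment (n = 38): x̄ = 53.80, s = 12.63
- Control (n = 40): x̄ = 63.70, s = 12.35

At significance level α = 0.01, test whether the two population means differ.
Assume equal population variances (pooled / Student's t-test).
Student's two-sample t-test (equal variances):
H₀: μ₁ = μ₂
H₁: μ₁ ≠ μ₂
df = n₁ + n₂ - 2 = 76
Pooled variance s_p² = [(n₁-1)s₁² + (n₂-1)s₂²] / (n₁ + n₂ - 2) = [(37)(12.63²) + (39)(12.35²)] / 76 = 155.9277
SE = √(s_p²(1/n₁ + 1/n₂)) = √(155.9277 × (1/38 + 1/40)) = 2.8287
t = (x̄₁ - x̄₂) / SE = (53.80 - 63.70) / 2.8287 = -9.90 / 2.8287 = -3.500
p-value = 0.0008

Since p-value < α = 0.01, we reject H₀.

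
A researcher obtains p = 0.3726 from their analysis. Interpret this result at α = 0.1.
Since p = 0.3726 > α = 0.1, fail to reject H₀.
There is insufficient evidence to reject the null hypothesis; the result is not statistically significant at the 0.1 level.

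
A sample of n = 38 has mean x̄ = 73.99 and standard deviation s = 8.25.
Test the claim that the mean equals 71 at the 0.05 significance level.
One-sample t-test:
H₀: μ = 71
H₁: μ ≠ 71
df = n - 1 = 37
t = (x̄ - μ₀) / (s/√n) = (73.99 - 71) / (8.25/√38) = 2.234
p-value = 0.0316

Since p-value < α = 0.05, we reject H₀.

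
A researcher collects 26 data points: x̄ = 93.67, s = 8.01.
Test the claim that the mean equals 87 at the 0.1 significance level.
One-sample t-test:
H₀: μ = 87
H₁: μ ≠ 87
df = n - 1 = 25
t = (x̄ - μ₀) / (s/√n) = (93.67 - 87) / (8.01/√26) = 4.246
p-value = 0.0003

Since p-value < α = 0.1, we reject H₀.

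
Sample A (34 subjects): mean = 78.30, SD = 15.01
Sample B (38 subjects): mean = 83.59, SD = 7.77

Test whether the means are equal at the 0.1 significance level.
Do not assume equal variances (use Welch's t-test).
Welch's two-sample t-test:
H₀: μ₁ = μ₂
H₁: μ₁ ≠ μ₂
s₁²/n₁ = 15.01²/34 = 6.6265,  s₂²/n₂ = 7.77²/38 = 1.5888
SE = √(s₁²/n₁ + s₂²/n₂) = √(6.6265 + 1.5888) = 2.8662
df (Welch-Satterthwaite) = (s₁²/n₁ + s₂²/n₂)² / [(s₁²/n₁)²/(n₁-1) + (s₂²/n₂)²/(n₂-1)] ≈ 48.25
t = (x̄₁ - x̄₂) / SE = (78.30 - 83.59) / 2.8662 = -5.29 / 2.8662 = -1.846
p-value = 0.0711

Since p-value < α = 0.1, we reject H₀.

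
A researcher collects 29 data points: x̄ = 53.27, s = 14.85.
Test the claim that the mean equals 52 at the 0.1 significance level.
One-sample t-test:
H₀: μ = 52
H₁: μ ≠ 52
df = n - 1 = 28
t = (x̄ - μ₀) / (s/√n) = (53.27 - 52) / (14.85/√29) = 0.461
p-value = 0.6487

Since p-value > α = 0.1, we fail to reject H₀.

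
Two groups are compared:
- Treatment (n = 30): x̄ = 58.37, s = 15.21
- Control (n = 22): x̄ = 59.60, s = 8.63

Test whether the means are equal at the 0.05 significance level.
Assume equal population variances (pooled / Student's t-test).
Student's two-sample t-test (equal variances):
H₀: μ₁ = μ₂
H₁: μ₁ ≠ μ₂
df = n₁ + n₂ - 2 = 50
Pooled variance s_p² = [(n₁-1)s₁² + (n₂-1)s₂²] / (n₁ + n₂ - 2) = [(29)(15.21²) + (21)(8.63²)] / 50 = 165.4599
SE = √(s_p²(1/n₁ + 1/n₂)) = √(165.4599 × (1/30 + 1/22)) = 3.6106
t = (x̄₁ - x̄₂) / SE = (58.37 - 59.60) / 3.6106 = -1.23 / 3.6106 = -0.341
p-value = 0.7348

Since p-value > α = 0.05, we fail to reject H₀.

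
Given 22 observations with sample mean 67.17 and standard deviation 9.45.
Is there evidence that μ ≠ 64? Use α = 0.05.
One-sample t-test:
H₀: μ = 64
H₁: μ ≠ 64
df = n - 1 = 21
t = (x̄ - μ₀) / (s/√n) = (67.17 - 64) / (9.45/√22) = 1.573
p-value = 0.1306

Since p-value > α = 0.05, we fail to reject H₀.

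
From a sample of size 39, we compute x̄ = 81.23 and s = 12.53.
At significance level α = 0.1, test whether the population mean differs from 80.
One-sample t-test:
H₀: μ = 80
H₁: μ ≠ 80
df = n - 1 = 38
t = (x̄ - μ₀) / (s/√n) = (81.23 - 80) / (12.53/√39) = 0.613
p-value = 0.5435

Since p-value > α = 0.1, we fail to reject H₀.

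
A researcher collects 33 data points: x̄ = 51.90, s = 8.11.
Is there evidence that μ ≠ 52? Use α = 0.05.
One-sample t-test:
H₀: μ = 52
H₁: μ ≠ 52
df = n - 1 = 32
t = (x̄ - μ₀) / (s/√n) = (51.90 - 52) / (8.11/√33) = -0.071
p-value = 0.9440

Since p-value > α = 0.05, we fail to reject H₀.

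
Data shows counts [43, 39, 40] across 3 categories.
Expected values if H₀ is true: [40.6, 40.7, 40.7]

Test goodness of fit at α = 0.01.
Chi-square goodness of fit test:
H₀: observed counts match expected distribution
H₁: observed counts differ from expected distribution
df = k - 1 = 2
χ² = Σ(O - E)²/E
   = (43 - 40.6)²/40.6 + (39 - 40.7)²/40.7 + (40 - 40.7)²/40.7
   = 0.142 + 0.071 + 0.012
   = 0.22
p-value = 0.8936

Since p-value > α = 0.01, we fail to reject H₀.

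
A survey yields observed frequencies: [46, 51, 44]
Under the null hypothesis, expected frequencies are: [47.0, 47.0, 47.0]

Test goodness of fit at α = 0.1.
Chi-square goodness of fit test:
H₀: observed counts match expected distribution
H₁: observed counts differ from expected distribution
df = k - 1 = 2
χ² = Σ(O - E)²/E
   = (46 - 47.0)²/47.0 + (51 - 47.0)²/47.0 + (44 - 47.0)²/47.0
   = 0.021 + 0.340 + 0.191
   = 0.55
p-value = 0.7584

Since p-value > α = 0.1, we fail to reject H₀.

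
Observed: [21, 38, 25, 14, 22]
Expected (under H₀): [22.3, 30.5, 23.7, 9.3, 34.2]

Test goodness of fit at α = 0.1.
Chi-square goodness of fit test:
H₀: observed counts match expected distribution
H₁: observed counts differ from expected distribution
df = k - 1 = 4
χ² = Σ(O - E)²/E
   = (21 - 22.3)²/22.3 + (38 - 30.5)²/30.5 + (25 - 23.7)²/23.7 + (14 - 9.3)²/9.3 + (22 - 34.2)²/34.2
   = 0.076 + 1.844 + 0.071 + 2.375 + 4.352
   = 8.72
p-value = 0.0685

Since p-value < α = 0.1, we reject H₀.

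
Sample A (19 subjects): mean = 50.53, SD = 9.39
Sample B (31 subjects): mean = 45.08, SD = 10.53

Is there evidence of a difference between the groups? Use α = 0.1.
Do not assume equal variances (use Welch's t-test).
Welch's two-sample t-test:
H₀: μ₁ = μ₂
H₁: μ₁ ≠ μ₂
s₁²/n₁ = 9.39²/19 = 4.6406,  s₂²/n₂ = 10.53²/31 = 3.5768
SE = √(s₁²/n₁ + s₂²/n₂) = √(4.6406 + 3.5768) = 2.8666
df (Welch-Satterthwaite) = (s₁²/n₁ + s₂²/n₂)² / [(s₁²/n₁)²/(n₁-1) + (s₂²/n₂)²/(n₂-1)] ≈ 41.61
t = (x̄₁ - x̄₂) / SE = (50.53 - 45.08) / 2.8666 = 5.45 / 2.8666 = 1.901
p-value = 0.0642

Since p-value < α = 0.1, we reject H₀.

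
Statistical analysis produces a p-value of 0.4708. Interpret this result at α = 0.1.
Since p = 0.4708 > α = 0.1, fail to reject H₀.
There is insufficient evidence to reject the null hypothesis; the result is not statistically significant at the 0.1 level.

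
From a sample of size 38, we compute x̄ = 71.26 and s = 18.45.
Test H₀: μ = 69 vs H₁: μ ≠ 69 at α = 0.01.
One-sample t-test:
H₀: μ = 69
H₁: μ ≠ 69
df = n - 1 = 37
t = (x̄ - μ₀) / (s/√n) = (71.26 - 69) / (18.45/√38) = 0.755
p-value = 0.4550

Since p-value > α = 0.01, we fail to reject H₀.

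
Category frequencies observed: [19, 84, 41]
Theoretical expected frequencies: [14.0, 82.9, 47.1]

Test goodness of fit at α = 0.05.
Chi-square goodness of fit test:
H₀: observed counts match expected distribution
H₁: observed counts differ from expected distribution
df = k - 1 = 2
χ² = Σ(O - E)²/E
   = (19 - 14.0)²/14.0 + (84 - 82.9)²/82.9 + (41 - 47.1)²/47.1
   = 1.786 + 0.015 + 0.790
   = 2.59
p-value = 0.2739

Since p-value > α = 0.05, we fail to reject H₀.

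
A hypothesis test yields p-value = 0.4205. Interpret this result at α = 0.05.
Since p = 0.4205 > α = 0.05, fail to reject H₀.
There is insufficient evidence to reject the null hypothesis; the result is not statistically significant at the 0.05 level.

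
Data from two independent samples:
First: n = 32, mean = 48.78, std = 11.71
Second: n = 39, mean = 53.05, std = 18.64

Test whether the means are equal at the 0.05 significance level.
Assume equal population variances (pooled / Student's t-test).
Student's two-sample t-test (equal variances):
H₀: μ₁ = μ₂
H₁: μ₁ ≠ μ₂
df = n₁ + n₂ - 2 = 69
Pooled variance s_p² = [(n₁-1)s₁² + (n₂-1)s₂²] / (n₁ + n₂ - 2) = [(31)(11.71²) + (38)(18.64²)] / 69 = 252.9555
SE = √(s_p²(1/n₁ + 1/n₂)) = √(252.9555 × (1/32 + 1/39)) = 3.7935
t = (x̄₁ - x̄₂) / SE = (48.78 - 53.05) / 3.7935 = -4.27 / 3.7935 = -1.126
p-value = 0.2642

Since p-value > α = 0.05, we fail to reject H₀.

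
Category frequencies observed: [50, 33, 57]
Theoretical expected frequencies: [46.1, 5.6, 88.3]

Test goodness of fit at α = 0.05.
Chi-square goodness of fit test:
H₀: observed counts match expected distribution
H₁: observed counts differ from expected distribution
df = k - 1 = 2
χ² = Σ(O - E)²/E
   = (50 - 46.1)²/46.1 + (33 - 5.6)²/5.6 + (57 - 88.3)²/88.3
   = 0.330 + 134.064 + 11.095
   = 145.49
p-value < 0.0001

Since p-value < α = 0.05, we reject H₀.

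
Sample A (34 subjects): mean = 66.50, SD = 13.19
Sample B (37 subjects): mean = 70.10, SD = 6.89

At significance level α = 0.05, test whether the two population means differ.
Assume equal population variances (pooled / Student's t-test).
Student's two-sample t-test (equal variances):
H₀: μ₁ = μ₂
H₁: μ₁ ≠ μ₂
df = n₁ + n₂ - 2 = 69
Pooled variance s_p² = [(n₁-1)s₁² + (n₂-1)s₂²] / (n₁ + n₂ - 2) = [(33)(13.19²) + (36)(6.89²)] / 69 = 107.9740
SE = √(s_p²(1/n₁ + 1/n₂)) = √(107.9740 × (1/34 + 1/37)) = 2.4686
t = (x̄₁ - x̄₂) / SE = (66.50 - 70.10) / 2.4686 = -3.60 / 2.4686 = -1.458
p-value = 0.1493

Since p-value > α = 0.05, we fail to reject H₀.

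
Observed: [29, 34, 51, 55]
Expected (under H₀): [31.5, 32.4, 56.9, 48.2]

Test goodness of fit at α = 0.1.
Chi-square goodness of fit test:
H₀: observed counts match expected distribution
H₁: observed counts differ from expected distribution
df = k - 1 = 3
χ² = Σ(O - E)²/E
   = (29 - 31.5)²/31.5 + (34 - 32.4)²/32.4 + (51 - 56.9)²/56.9 + (55 - 48.2)²/48.2
   = 0.198 + 0.079 + 0.612 + 0.959
   = 1.85
p-value = 0.6044

Since p-value > α = 0.1, we fail to reject H₀.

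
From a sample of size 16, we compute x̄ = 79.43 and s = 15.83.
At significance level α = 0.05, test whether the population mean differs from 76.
One-sample t-test:
H₀: μ = 76
H₁: μ ≠ 76
df = n - 1 = 15
t = (x̄ - μ₀) / (s/√n) = (79.43 - 76) / (15.83/√16) = 0.867
p-value = 0.3998

Since p-value > α = 0.05, we fail to reject H₀.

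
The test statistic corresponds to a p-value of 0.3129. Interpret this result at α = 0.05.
Since p = 0.3129 > α = 0.05, fail to reject H₀.
There is insufficient evidence to reject the null hypothesis; the result is not statistically significant at the 0.05 level.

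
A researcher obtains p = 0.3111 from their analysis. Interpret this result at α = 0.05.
Since p = 0.3111 > α = 0.05, fail to reject H₀.
There is insufficient evidence to reject the null hypothesis; the result is not statistically significant at the 0.05 level.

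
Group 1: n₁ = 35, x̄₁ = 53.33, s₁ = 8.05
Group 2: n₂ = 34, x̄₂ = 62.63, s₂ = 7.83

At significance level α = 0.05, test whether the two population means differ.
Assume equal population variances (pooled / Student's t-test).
Student's two-sample t-test (equal variances):
H₀: μ₁ = μ₂
H₁: μ₁ ≠ μ₂
df = n₁ + n₂ - 2 = 67
Pooled variance s_p² = [(n₁-1)s₁² + (n₂-1)s₂²] / (n₁ + n₂ - 2) = [(34)(8.05²) + (33)(7.83²)] / 67 = 63.0818
SE = √(s_p²(1/n₁ + 1/n₂)) = √(63.0818 × (1/35 + 1/34)) = 1.9125
t = (x̄₁ - x̄₂) / SE = (53.33 - 62.63) / 1.9125 = -9.30 / 1.9125 = -4.863
p-value < 0.0001

Since p-value < α = 0.05, we reject H₀.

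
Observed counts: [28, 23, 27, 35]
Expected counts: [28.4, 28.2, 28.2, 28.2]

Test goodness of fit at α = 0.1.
Chi-square goodness of fit test:
H₀: observed counts match expected distribution
H₁: observed counts differ from expected distribution
df = k - 1 = 3
χ² = Σ(O - E)²/E
   = (28 - 28.4)²/28.4 + (23 - 28.2)²/28.2 + (27 - 28.2)²/28.2 + (35 - 28.2)²/28.2
   = 0.006 + 0.959 + 0.051 + 1.640
   = 2.66
p-value = 0.4479

Since p-value > α = 0.1, we fail to reject H₀.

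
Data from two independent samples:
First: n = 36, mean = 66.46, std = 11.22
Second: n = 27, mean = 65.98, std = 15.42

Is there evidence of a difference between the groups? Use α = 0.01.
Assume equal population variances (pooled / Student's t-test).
Student's two-sample t-test (equal variances):
H₀: μ₁ = μ₂
H₁: μ₁ ≠ μ₂
df = n₁ + n₂ - 2 = 61
Pooled variance s_p² = [(n₁-1)s₁² + (n₂-1)s₂²] / (n₁ + n₂ - 2) = [(35)(11.22²) + (26)(15.42²)] / 61 = 173.5784
SE = √(s_p²(1/n₁ + 1/n₂)) = √(173.5784 × (1/36 + 1/27)) = 3.3542
t = (x̄₁ - x̄₂) / SE = (66.46 - 65.98) / 3.3542 = 0.48 / 3.3542 = 0.143
p-value = 0.8867

Since p-value > α = 0.01, we fail to reject H₀.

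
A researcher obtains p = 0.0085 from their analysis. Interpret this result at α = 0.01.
Since p = 0.0085 < α = 0.01, reject H₀.
There is sufficient evidence to reject the null hypothesis; the result is statistically significant at the 0.01 level.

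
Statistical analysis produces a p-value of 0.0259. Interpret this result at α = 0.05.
Since p = 0.0259 < α = 0.05, reject H₀.
There is sufficient evidence to reject the null hypothesis; the result is statistically significant at the 0.05 level.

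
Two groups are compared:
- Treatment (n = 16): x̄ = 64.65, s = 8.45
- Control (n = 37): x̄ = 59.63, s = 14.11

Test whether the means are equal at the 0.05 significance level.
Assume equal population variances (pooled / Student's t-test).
Student's two-sample t-test (equal variances):
H₀: μ₁ = μ₂
H₁: μ₁ ≠ μ₂
df = n₁ + n₂ - 2 = 51
Pooled variance s_p² = [(n₁-1)s₁² + (n₂-1)s₂²] / (n₁ + n₂ - 2) = [(15)(8.45²) + (36)(14.11²)] / 51 = 161.5363
SE = √(s_p²(1/n₁ + 1/n₂)) = √(161.5363 × (1/16 + 1/37)) = 3.8029
t = (x̄₁ - x̄₂) / SE = (64.65 - 59.63) / 3.8029 = 5.02 / 3.8029 = 1.320
p-value = 0.1927

Since p-value > α = 0.05, we fail to reject H₀.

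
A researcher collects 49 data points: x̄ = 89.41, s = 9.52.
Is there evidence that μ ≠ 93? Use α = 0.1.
One-sample t-test:
H₀: μ = 93
H₁: μ ≠ 93
df = n - 1 = 48
t = (x̄ - μ₀) / (s/√n) = (89.41 - 93) / (9.52/√49) = -2.640
p-value = 0.0112

Since p-value < α = 0.1, we reject H₀.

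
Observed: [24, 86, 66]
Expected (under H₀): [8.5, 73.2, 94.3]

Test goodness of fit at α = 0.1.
Chi-square goodness of fit test:
H₀: observed counts match expected distribution
H₁: observed counts differ from expected distribution
df = k - 1 = 2
χ² = Σ(O - E)²/E
   = (24 - 8.5)²/8.5 + (86 - 73.2)²/73.2 + (66 - 94.3)²/94.3
   = 28.265 + 2.238 + 8.493
   = 39.00
p-value < 0.0001

Since p-value < α = 0.1, we reject H₀.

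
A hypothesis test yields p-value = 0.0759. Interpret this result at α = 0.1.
Since p = 0.0759 < α = 0.1, reject H₀.
There is sufficient evidence to reject the null hypothesis; the result is statistically significant at the 0.1 level.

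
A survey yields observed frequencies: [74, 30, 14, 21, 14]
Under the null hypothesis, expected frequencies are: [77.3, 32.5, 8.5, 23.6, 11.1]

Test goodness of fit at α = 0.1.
Chi-square goodness of fit test:
H₀: observed counts match expected distribution
H₁: observed counts differ from expected distribution
df = k - 1 = 4
χ² = Σ(O - E)²/E
   = (74 - 77.3)²/77.3 + (30 - 32.5)²/32.5 + (14 - 8.5)²/8.5 + (21 - 23.6)²/23.6 + (14 - 11.1)²/11.1
   = 0.141 + 0.192 + 3.559 + 0.286 + 0.758
   = 4.94
p-value = 0.2939

Since p-value > α = 0.1, we fail to reject H₀.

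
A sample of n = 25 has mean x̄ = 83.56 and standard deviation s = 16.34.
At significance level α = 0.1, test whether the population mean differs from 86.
One-sample t-test:
H₀: μ = 86
H₁: μ ≠ 86
df = n - 1 = 24
t = (x̄ - μ₀) / (s/√n) = (83.56 - 86) / (16.34/√25) = -0.747
p-value = 0.4625

Since p-value > α = 0.1, we fail to reject H₀.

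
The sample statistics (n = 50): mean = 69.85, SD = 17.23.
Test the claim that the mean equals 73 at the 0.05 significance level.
One-sample t-test:
H₀: μ = 73
H₁: μ ≠ 73
df = n - 1 = 49
t = (x̄ - μ₀) / (s/√n) = (69.85 - 73) / (17.23/√50) = -1.293
p-value = 0.2022

Since p-value > α = 0.05, we fail to reject H₀.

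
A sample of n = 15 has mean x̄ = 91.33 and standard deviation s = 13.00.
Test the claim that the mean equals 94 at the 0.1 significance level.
One-sample t-test:
H₀: μ = 94
H₁: μ ≠ 94
df = n - 1 = 14
t = (x̄ - μ₀) / (s/√n) = (91.33 - 94) / (13.00/√15) = -0.795
p-value = 0.4396

Since p-value > α = 0.1, we fail to reject H₀.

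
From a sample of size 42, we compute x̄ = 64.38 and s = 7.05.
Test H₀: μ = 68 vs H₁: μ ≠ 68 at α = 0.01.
One-sample t-test:
H₀: μ = 68
H₁: μ ≠ 68
df = n - 1 = 41
t = (x̄ - μ₀) / (s/√n) = (64.38 - 68) / (7.05/√42) = -3.328
p-value = 0.0019

Since p-value < α = 0.01, we reject H₀.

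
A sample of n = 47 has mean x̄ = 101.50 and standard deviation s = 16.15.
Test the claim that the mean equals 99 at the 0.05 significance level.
One-sample t-test:
H₀: μ = 99
H₁: μ ≠ 99
df = n - 1 = 46
t = (x̄ - μ₀) / (s/√n) = (101.50 - 99) / (16.15/√47) = 1.061
p-value = 0.2941

Since p-value > α = 0.05, we fail to reject H₀.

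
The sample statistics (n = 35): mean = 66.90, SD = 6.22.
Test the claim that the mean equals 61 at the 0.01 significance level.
One-sample t-test:
H₀: μ = 61
H₁: μ ≠ 61
df = n - 1 = 34
t = (x̄ - μ₀) / (s/√n) = (66.90 - 61) / (6.22/√35) = 5.612
p-value < 0.0001

Since p-value < α = 0.01, we reject H₀.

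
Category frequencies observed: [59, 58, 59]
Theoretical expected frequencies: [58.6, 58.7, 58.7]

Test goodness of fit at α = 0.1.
Chi-square goodness of fit test:
H₀: observed counts match expected distribution
H₁: observed counts differ from expected distribution
df = k - 1 = 2
χ² = Σ(O - E)²/E
   = (59 - 58.6)²/58.6 + (58 - 58.7)²/58.7 + (59 - 58.7)²/58.7
   = 0.003 + 0.008 + 0.002
   = 0.01
p-value = 0.9937

Since p-value > α = 0.1, we fail to reject H₀.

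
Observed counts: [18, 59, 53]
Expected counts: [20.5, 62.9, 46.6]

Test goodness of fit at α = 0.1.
Chi-square goodness of fit test:
H₀: observed counts match expected distribution
H₁: observed counts differ from expected distribution
df = k - 1 = 2
χ² = Σ(O - E)²/E
   = (18 - 20.5)²/20.5 + (59 - 62.9)²/62.9 + (53 - 46.6)²/46.6
   = 0.305 + 0.242 + 0.879
   = 1.43
p-value = 0.4903

Since p-value > α = 0.1, we fail to reject H₀.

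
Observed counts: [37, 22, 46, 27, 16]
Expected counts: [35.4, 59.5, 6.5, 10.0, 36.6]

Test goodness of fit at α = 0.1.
Chi-square goodness of fit test:
H₀: observed counts match expected distribution
H₁: observed counts differ from expected distribution
df = k - 1 = 4
χ² = Σ(O - E)²/E
   = (37 - 35.4)²/35.4 + (22 - 59.5)²/59.5 + (46 - 6.5)²/6.5 + (27 - 10.0)²/10.0 + (16 - 36.6)²/36.6
   = 0.072 + 23.634 + 240.038 + 28.900 + 11.595
   = 304.24
p-value < 0.0001

Since p-value < α = 0.1, we reject H₀.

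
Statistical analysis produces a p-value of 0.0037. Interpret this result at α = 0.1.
Since p = 0.0037 < α = 0.1, reject H₀.
There is sufficient evidence to reject the null hypothesis; the result is statistically significant at the 0.1 level.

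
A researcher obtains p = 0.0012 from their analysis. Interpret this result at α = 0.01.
Since p = 0.0012 < α = 0.01, reject H₀.
There is sufficient evidence to reject the null hypothesis; the result is statistically significant at the 0.01 level.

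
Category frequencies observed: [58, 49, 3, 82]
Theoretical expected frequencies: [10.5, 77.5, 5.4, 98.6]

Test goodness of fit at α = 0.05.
Chi-square goodness of fit test:
H₀: observed counts match expected distribution
H₁: observed counts differ from expected distribution
df = k - 1 = 3
χ² = Σ(O - E)²/E
   = (58 - 10.5)²/10.5 + (49 - 77.5)²/77.5 + (3 - 5.4)²/5.4 + (82 - 98.6)²/98.6
   = 214.881 + 10.481 + 1.067 + 2.795
   = 229.22
p-value < 0.0001

Since p-value < α = 0.05, we reject H₀.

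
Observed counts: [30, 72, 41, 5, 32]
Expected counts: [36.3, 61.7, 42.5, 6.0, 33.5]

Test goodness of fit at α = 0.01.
Chi-square goodness of fit test:
H₀: observed counts match expected distribution
H₁: observed counts differ from expected distribution
df = k - 1 = 4
χ² = Σ(O - E)²/E
   = (30 - 36.3)²/36.3 + (72 - 61.7)²/61.7 + (41 - 42.5)²/42.5 + (5 - 6.0)²/6.0 + (32 - 33.5)²/33.5
   = 1.093 + 1.719 + 0.053 + 0.167 + 0.067
   = 3.10
p-value = 0.5413

Since p-value > α = 0.01, we fail to reject H₀.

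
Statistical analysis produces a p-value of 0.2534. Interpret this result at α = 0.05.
Since p = 0.2534 > α = 0.05, fail to reject H₀.
There is insufficient evidence to reject the null hypothesis; the result is not statistically significant at the 0.05 level.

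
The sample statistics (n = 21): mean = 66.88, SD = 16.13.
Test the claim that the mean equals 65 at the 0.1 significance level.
One-sample t-test:
H₀: μ = 65
H₁: μ ≠ 65
df = n - 1 = 20
t = (x̄ - μ₀) / (s/√n) = (66.88 - 65) / (16.13/√21) = 0.534
p-value = 0.5992

Since p-value > α = 0.1, we fail to reject H₀.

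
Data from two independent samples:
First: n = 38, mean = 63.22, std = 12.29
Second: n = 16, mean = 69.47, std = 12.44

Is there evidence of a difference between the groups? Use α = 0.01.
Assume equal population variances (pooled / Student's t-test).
Student's two-sample t-test (equal variances):
H₀: μ₁ = μ₂
H₁: μ₁ ≠ μ₂
df = n₁ + n₂ - 2 = 52
Pooled variance s_p² = [(n₁-1)s₁² + (n₂-1)s₂²] / (n₁ + n₂ - 2) = [(37)(12.29²) + (15)(12.44²)] / 52 = 152.1141
SE = √(s_p²(1/n₁ + 1/n₂)) = √(152.1141 × (1/38 + 1/16)) = 3.6756
t = (x̄₁ - x̄₂) / SE = (63.22 - 69.47) / 3.6756 = -6.25 / 3.6756 = -1.700
p-value = 0.0950

Since p-value > α = 0.01, we fail to reject H₀.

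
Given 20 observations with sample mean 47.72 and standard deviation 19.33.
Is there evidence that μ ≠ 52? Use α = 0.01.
One-sample t-test:
H₀: μ = 52
H₁: μ ≠ 52
df = n - 1 = 19
t = (x̄ - μ₀) / (s/√n) = (47.72 - 52) / (19.33/√20) = -0.990
p-value = 0.3345

Since p-value > α = 0.01, we fail to reject H₀.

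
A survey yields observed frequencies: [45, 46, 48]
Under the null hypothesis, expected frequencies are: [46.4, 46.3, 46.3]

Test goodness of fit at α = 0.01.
Chi-square goodness of fit test:
H₀: observed counts match expected distribution
H₁: observed counts differ from expected distribution
df = k - 1 = 2
χ² = Σ(O - E)²/E
   = (45 - 46.4)²/46.4 + (46 - 46.3)²/46.3 + (48 - 46.3)²/46.3
   = 0.042 + 0.002 + 0.062
   = 0.11
p-value = 0.9481

Since p-value > α = 0.01, we fail to reject H₀.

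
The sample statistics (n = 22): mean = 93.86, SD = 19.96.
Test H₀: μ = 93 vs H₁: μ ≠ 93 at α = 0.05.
One-sample t-test:
H₀: μ = 93
H₁: μ ≠ 93
df = n - 1 = 21
t = (x̄ - μ₀) / (s/√n) = (93.86 - 93) / (19.96/√22) = 0.202
p-value = 0.8418

Since p-value > α = 0.05, we fail to reject H₀.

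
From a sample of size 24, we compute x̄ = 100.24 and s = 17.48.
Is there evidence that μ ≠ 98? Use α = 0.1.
One-sample t-test:
H₀: μ = 98
H₁: μ ≠ 98
df = n - 1 = 23
t = (x̄ - μ₀) / (s/√n) = (100.24 - 98) / (17.48/√24) = 0.628
p-value = 0.5363

Since p-value > α = 0.1, we fail to reject H₀.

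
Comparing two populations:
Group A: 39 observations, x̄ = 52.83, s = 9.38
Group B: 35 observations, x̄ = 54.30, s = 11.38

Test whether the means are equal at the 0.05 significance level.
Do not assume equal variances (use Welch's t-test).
Welch's two-sample t-test:
H₀: μ₁ = μ₂
H₁: μ₁ ≠ μ₂
s₁²/n₁ = 9.38²/39 = 2.2560,  s₂²/n₂ = 11.38²/35 = 3.7001
SE = √(s₁²/n₁ + s₂²/n₂) = √(2.2560 + 3.7001) = 2.4405
df (Welch-Satterthwaite) = (s₁²/n₁ + s₂²/n₂)² / [(s₁²/n₁)²/(n₁-1) + (s₂²/n₂)²/(n₂-1)] ≈ 66.11
t = (x̄₁ - x̄₂) / SE = (52.83 - 54.30) / 2.4405 = -1.47 / 2.4405 = -0.602
p-value = 0.5490

Since p-value > α = 0.05, we fail to reject H₀.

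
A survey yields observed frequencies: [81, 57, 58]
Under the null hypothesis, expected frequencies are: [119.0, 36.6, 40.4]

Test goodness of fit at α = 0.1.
Chi-square goodness of fit test:
H₀: observed counts match expected distribution
H₁: observed counts differ from expected distribution
df = k - 1 = 2
χ² = Σ(O - E)²/E
   = (81 - 119.0)²/119.0 + (57 - 36.6)²/36.6 + (58 - 40.4)²/40.4
   = 12.134 + 11.370 + 7.667
   = 31.17
p-value < 0.0001

Since p-value < α = 0.1, we reject H₀.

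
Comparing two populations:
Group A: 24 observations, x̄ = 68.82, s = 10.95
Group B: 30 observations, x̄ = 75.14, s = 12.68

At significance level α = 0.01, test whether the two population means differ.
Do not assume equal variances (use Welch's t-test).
Welch's two-sample t-test:
H₀: μ₁ = μ₂
H₁: μ₁ ≠ μ₂
s₁²/n₁ = 10.95²/24 = 4.9959,  s₂²/n₂ = 12.68²/30 = 5.3594
SE = √(s₁²/n₁ + s₂²/n₂) = √(4.9959 + 5.3594) = 3.2180
df (Welch-Satterthwaite) = (s₁²/n₁ + s₂²/n₂)² / [(s₁²/n₁)²/(n₁-1) + (s₂²/n₂)²/(n₂-1)] ≈ 51.66
t = (x̄₁ - x̄₂) / SE = (68.82 - 75.14) / 3.2180 = -6.32 / 3.2180 = -1.964
p-value = 0.0549

Since p-value > α = 0.01, we fail to reject H₀.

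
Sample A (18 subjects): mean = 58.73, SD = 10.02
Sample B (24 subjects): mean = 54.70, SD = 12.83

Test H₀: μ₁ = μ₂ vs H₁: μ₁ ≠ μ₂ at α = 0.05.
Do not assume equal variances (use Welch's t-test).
Welch's two-sample t-test:
H₀: μ₁ = μ₂
H₁: μ₁ ≠ μ₂
s₁²/n₁ = 10.02²/18 = 5.5778,  s₂²/n₂ = 12.83²/24 = 6.8587
SE = √(s₁²/n₁ + s₂²/n₂) = √(5.5778 + 6.8587) = 3.5265
df (Welch-Satterthwaite) = (s₁²/n₁ + s₂²/n₂)² / [(s₁²/n₁)²/(n₁-1) + (s₂²/n₂)²/(n₂-1)] ≈ 39.91
t = (x̄₁ - x̄₂) / SE = (58.73 - 54.70) / 3.5265 = 4.03 / 3.5265 = 1.143
p-value = 0.2599

Since p-value > α = 0.05, we fail to reject H₀.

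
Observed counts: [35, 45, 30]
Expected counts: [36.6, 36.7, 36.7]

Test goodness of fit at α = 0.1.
Chi-square goodness of fit test:
H₀: observed counts match expected distribution
H₁: observed counts differ from expected distribution
df = k - 1 = 2
χ² = Σ(O - E)²/E
   = (35 - 36.6)²/36.6 + (45 - 36.7)²/36.7 + (30 - 36.7)²/36.7
   = 0.070 + 1.877 + 1.223
   = 3.17
p-value = 0.2049

Since p-value > α = 0.1, we fail to reject H₀.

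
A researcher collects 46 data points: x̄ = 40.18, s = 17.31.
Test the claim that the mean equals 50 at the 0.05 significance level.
One-sample t-test:
H₀: μ = 50
H₁: μ ≠ 50
df = n - 1 = 45
t = (x̄ - μ₀) / (s/√n) = (40.18 - 50) / (17.31/√46) = -3.848
p-value = 0.0004

Since p-value < α = 0.05, we reject H₀.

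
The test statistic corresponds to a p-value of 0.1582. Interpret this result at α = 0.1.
Since p = 0.1582 > α = 0.1, fail to reject H₀.
There is insufficient evidence to reject the null hypothesis; the result is not statistically significant at the 0.1 level.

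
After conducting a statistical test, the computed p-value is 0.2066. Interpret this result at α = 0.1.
Since p = 0.2066 > α = 0.1, fail to reject H₀.
There is insufficient evidence to reject the null hypothesis; the result is not statistically significant at the 0.1 level.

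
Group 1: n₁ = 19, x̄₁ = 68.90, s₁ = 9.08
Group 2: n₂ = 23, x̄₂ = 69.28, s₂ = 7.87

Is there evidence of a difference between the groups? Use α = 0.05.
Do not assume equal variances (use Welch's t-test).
Welch's two-sample t-test:
H₀: μ₁ = μ₂
H₁: μ₁ ≠ μ₂
s₁²/n₁ = 9.08²/19 = 4.3393,  s₂²/n₂ = 7.87²/23 = 2.6929
SE = √(s₁²/n₁ + s₂²/n₂) = √(4.3393 + 2.6929) = 2.6518
df (Welch-Satterthwaite) = (s₁²/n₁ + s₂²/n₂)² / [(s₁²/n₁)²/(n₁-1) + (s₂²/n₂)²/(n₂-1)] ≈ 35.95
t = (x̄₁ - x̄₂) / SE = (68.90 - 69.28) / 2.6518 = -0.38 / 2.6518 = -0.143
p-value = 0.8869

Since p-value > α = 0.05, we fail to reject H₀.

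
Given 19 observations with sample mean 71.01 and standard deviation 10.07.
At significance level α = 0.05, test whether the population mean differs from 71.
One-sample t-test:
H₀: μ = 71
H₁: μ ≠ 71
df = n - 1 = 18
t = (x̄ - μ₀) / (s/√n) = (71.01 - 71) / (10.07/√19) = 0.004
p-value = 0.9966

Since p-value > α = 0.05, we fail to reject H₀.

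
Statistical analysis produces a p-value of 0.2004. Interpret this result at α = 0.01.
Since p = 0.2004 > α = 0.01, fail to reject H₀.
There is insufficient evidence to reject the null hypothesis; the result is not statistically significant at the 0.01 level.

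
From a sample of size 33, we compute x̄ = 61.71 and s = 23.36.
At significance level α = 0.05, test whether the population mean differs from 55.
One-sample t-test:
H₀: μ = 55
H₁: μ ≠ 55
df = n - 1 = 32
t = (x̄ - μ₀) / (s/√n) = (61.71 - 55) / (23.36/√33) = 1.650
p-value = 0.1087

Since p-value > α = 0.05, we fail to reject H₀.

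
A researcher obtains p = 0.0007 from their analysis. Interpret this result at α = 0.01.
Since p = 0.0007 < α = 0.01, reject H₀.
There is sufficient evidence to reject the null hypothesis; the result is statistically significant at the 0.01 level.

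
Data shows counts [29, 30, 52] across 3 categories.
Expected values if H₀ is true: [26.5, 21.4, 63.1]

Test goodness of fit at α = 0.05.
Chi-square goodness of fit test:
H₀: observed counts match expected distribution
H₁: observed counts differ from expected distribution
df = k - 1 = 2
χ² = Σ(O - E)²/E
   = (29 - 26.5)²/26.5 + (30 - 21.4)²/21.4 + (52 - 63.1)²/63.1
   = 0.236 + 3.456 + 1.953
   = 5.64
p-value = 0.0595

Since p-value > α = 0.05, we fail to reject H₀.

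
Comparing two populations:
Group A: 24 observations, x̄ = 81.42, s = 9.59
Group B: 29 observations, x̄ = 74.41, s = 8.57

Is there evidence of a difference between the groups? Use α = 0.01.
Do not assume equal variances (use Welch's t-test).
Welch's two-sample t-test:
H₀: μ₁ = μ₂
H₁: μ₁ ≠ μ₂
s₁²/n₁ = 9.59²/24 = 3.8320,  s₂²/n₂ = 8.57²/29 = 2.5326
SE = √(s₁²/n₁ + s₂²/n₂) = √(3.8320 + 2.5326) = 2.5228
df (Welch-Satterthwaite) = (s₁²/n₁ + s₂²/n₂)² / [(s₁²/n₁)²/(n₁-1) + (s₂²/n₂)²/(n₂-1)] ≈ 46.69
t = (x̄₁ - x̄₂) / SE = (81.42 - 74.41) / 2.5228 = 7.01 / 2.5228 = 2.779
p-value = 0.0078

Since p-value < α = 0.01, we reject H₀.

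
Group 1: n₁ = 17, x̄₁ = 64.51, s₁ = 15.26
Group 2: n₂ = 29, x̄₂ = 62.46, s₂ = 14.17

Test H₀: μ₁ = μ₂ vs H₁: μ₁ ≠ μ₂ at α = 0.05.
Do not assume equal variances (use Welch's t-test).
Welch's two-sample t-test:
H₀: μ₁ = μ₂
H₁: μ₁ ≠ μ₂
s₁²/n₁ = 15.26²/17 = 13.6981,  s₂²/n₂ = 14.17²/29 = 6.9238
SE = √(s₁²/n₁ + s₂²/n₂) = √(13.6981 + 6.9238) = 4.5411
df (Welch-Satterthwaite) = (s₁²/n₁ + s₂²/n₂)² / [(s₁²/n₁)²/(n₁-1) + (s₂²/n₂)²/(n₂-1)] ≈ 31.64
t = (x̄₁ - x̄₂) / SE = (64.51 - 62.46) / 4.5411 = 2.05 / 4.5411 = 0.451
p-value = 0.6548

Since p-value > α = 0.05, we fail to reject H₀.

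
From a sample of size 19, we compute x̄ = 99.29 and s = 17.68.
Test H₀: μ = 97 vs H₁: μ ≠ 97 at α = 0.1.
One-sample t-test:
H₀: μ = 97
H₁: μ ≠ 97
df = n - 1 = 18
t = (x̄ - μ₀) / (s/√n) = (99.29 - 97) / (17.68/√19) = 0.565
p-value = 0.5793

Since p-value > α = 0.1, we fail to reject H₀.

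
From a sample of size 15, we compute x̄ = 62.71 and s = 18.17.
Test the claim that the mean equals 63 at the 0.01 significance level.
One-sample t-test:
H₀: μ = 63
H₁: μ ≠ 63
df = n - 1 = 14
t = (x̄ - μ₀) / (s/√n) = (62.71 - 63) / (18.17/√15) = -0.062
p-value = 0.9516

Since p-value > α = 0.01, we fail to reject H₀.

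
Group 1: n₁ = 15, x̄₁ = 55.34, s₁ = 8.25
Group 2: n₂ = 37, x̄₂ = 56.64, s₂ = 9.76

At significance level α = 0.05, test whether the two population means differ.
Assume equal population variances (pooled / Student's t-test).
Student's two-sample t-test (equal variances):
H₀: μ₁ = μ₂
H₁: μ₁ ≠ μ₂
df = n₁ + n₂ - 2 = 50
Pooled variance s_p² = [(n₁-1)s₁² + (n₂-1)s₂²] / (n₁ + n₂ - 2) = [(14)(8.25²) + (36)(9.76²)] / 50 = 87.6430
SE = √(s_p²(1/n₁ + 1/n₂)) = √(87.6430 × (1/15 + 1/37)) = 2.8656
t = (x̄₁ - x̄₂) / SE = (55.34 - 56.64) / 2.8656 = -1.30 / 2.8656 = -0.454
p-value = 0.6520

Since p-value > α = 0.05, we fail to reject H₀.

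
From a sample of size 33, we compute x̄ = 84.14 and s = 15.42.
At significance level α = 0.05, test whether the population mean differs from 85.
One-sample t-test:
H₀: μ = 85
H₁: μ ≠ 85
df = n - 1 = 32
t = (x̄ - μ₀) / (s/√n) = (84.14 - 85) / (15.42/√33) = -0.320
p-value = 0.7508

Since p-value > α = 0.05, we fail to reject H₀.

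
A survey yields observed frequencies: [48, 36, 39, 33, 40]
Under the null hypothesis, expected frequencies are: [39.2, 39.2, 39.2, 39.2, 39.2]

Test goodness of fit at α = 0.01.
Chi-square goodness of fit test:
H₀: observed counts match expected distribution
H₁: observed counts differ from expected distribution
df = k - 1 = 4
χ² = Σ(O - E)²/E
   = (48 - 39.2)²/39.2 + (36 - 39.2)²/39.2 + (39 - 39.2)²/39.2 + (33 - 39.2)²/39.2 + (40 - 39.2)²/39.2
   = 1.976 + 0.261 + 0.001 + 0.981 + 0.016
   = 3.23
p-value = 0.5193

Since p-value > α = 0.01, we fail to reject H₀.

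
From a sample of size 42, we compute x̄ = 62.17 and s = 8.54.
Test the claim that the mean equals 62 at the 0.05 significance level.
One-sample t-test:
H₀: μ = 62
H₁: μ ≠ 62
df = n - 1 = 41
t = (x̄ - μ₀) / (s/√n) = (62.17 - 62) / (8.54/√42) = 0.129
p-value = 0.8980

Since p-value > α = 0.05, we fail to reject H₀.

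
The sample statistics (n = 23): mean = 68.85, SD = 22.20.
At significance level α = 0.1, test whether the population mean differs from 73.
One-sample t-test:
H₀: μ = 73
H₁: μ ≠ 73
df = n - 1 = 22
t = (x̄ - μ₀) / (s/√n) = (68.85 - 73) / (22.20/√23) = -0.897
p-value = 0.3797

Since p-value > α = 0.1, we fail to reject H₀.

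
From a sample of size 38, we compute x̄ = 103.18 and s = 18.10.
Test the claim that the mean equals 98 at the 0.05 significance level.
One-sample t-test:
H₀: μ = 98
H₁: μ ≠ 98
df = n - 1 = 37
t = (x̄ - μ₀) / (s/√n) = (103.18 - 98) / (18.10/√38) = 1.764
p-value = 0.0860

Since p-value > α = 0.05, we fail to reject H₀.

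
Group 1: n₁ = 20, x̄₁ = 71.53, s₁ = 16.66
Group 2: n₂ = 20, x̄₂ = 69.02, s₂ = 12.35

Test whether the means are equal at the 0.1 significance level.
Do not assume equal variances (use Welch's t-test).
Welch's two-sample t-test:
H₀: μ₁ = μ₂
H₁: μ₁ ≠ μ₂
s₁²/n₁ = 16.66²/20 = 13.8778,  s₂²/n₂ = 12.35²/20 = 7.6261
SE = √(s₁²/n₁ + s₂²/n₂) = √(13.8778 + 7.6261) = 4.6372
df (Welch-Satterthwaite) = (s₁²/n₁ + s₂²/n₂)² / [(s₁²/n₁)²/(n₁-1) + (s₂²/n₂)²/(n₂-1)] ≈ 35.04
t = (x̄₁ - x̄₂) / SE = (71.53 - 69.02) / 4.6372 = 2.51 / 4.6372 = 0.541
p-value = 0.5917

Since p-value > α = 0.1, we fail to reject H₀.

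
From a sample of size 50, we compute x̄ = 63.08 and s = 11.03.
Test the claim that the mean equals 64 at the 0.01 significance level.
One-sample t-test:
H₀: μ = 64
H₁: μ ≠ 64
df = n - 1 = 49
t = (x̄ - μ₀) / (s/√n) = (63.08 - 64) / (11.03/√50) = -0.590
p-value = 0.5580

Since p-value > α = 0.01, we fail to reject H₀.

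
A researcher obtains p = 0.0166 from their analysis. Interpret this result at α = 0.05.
Since p = 0.0166 < α = 0.05, reject H₀.
There is sufficient evidence to reject the null hypothesis; the result is statistically significant at the 0.05 level.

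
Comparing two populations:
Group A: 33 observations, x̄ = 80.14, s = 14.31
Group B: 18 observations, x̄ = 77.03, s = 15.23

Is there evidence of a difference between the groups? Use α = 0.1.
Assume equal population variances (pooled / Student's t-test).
Student's two-sample t-test (equal variances):
H₀: μ₁ = μ₂
H₁: μ₁ ≠ μ₂
df = n₁ + n₂ - 2 = 49
Pooled variance s_p² = [(n₁-1)s₁² + (n₂-1)s₂²] / (n₁ + n₂ - 2) = [(32)(14.31²) + (17)(15.23²)] / 49 = 214.2048
SE = √(s_p²(1/n₁ + 1/n₂)) = √(214.2048 × (1/33 + 1/18)) = 4.2885
t = (x̄₁ - x̄₂) / SE = (80.14 - 77.03) / 4.2885 = 3.11 / 4.2885 = 0.725
p-value = 0.4718

Since p-value > α = 0.1, we fail to reject H₀.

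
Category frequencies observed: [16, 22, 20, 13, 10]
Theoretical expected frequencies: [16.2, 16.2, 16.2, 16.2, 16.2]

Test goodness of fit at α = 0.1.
Chi-square goodness of fit test:
H₀: observed counts match expected distribution
H₁: observed counts differ from expected distribution
df = k - 1 = 4
χ² = Σ(O - E)²/E
   = (16 - 16.2)²/16.2 + (22 - 16.2)²/16.2 + (20 - 16.2)²/16.2 + (13 - 16.2)²/16.2 + (10 - 16.2)²/16.2
   = 0.002 + 2.077 + 0.891 + 0.632 + 2.373
   = 5.98
p-value = 0.2010

Since p-value > α = 0.1, we fail to reject H₀.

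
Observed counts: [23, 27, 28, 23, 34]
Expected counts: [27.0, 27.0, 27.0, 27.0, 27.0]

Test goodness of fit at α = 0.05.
Chi-square goodness of fit test:
H₀: observed counts match expected distribution
H₁: observed counts differ from expected distribution
df = k - 1 = 4
χ² = Σ(O - E)²/E
   = (23 - 27.0)²/27.0 + (27 - 27.0)²/27.0 + (28 - 27.0)²/27.0 + (23 - 27.0)²/27.0 + (34 - 27.0)²/27.0
   = 0.593 + 0.000 + 0.037 + 0.593 + 1.815
   = 3.04
p-value = 0.5516

Since p-value > α = 0.05, we fail to reject H₀.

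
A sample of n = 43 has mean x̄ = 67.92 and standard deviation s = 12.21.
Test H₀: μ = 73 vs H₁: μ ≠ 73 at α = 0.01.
One-sample t-test:
H₀: μ = 73
H₁: μ ≠ 73
df = n - 1 = 42
t = (x̄ - μ₀) / (s/√n) = (67.92 - 73) / (12.21/√43) = -2.728
p-value = 0.0093

Since p-value < α = 0.01, we reject H₀.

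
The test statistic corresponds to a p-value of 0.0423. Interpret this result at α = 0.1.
Since p = 0.0423 < α = 0.1, reject H₀.
There is sufficient evidence to reject the null hypothesis; the result is statistically significant at the 0.1 level.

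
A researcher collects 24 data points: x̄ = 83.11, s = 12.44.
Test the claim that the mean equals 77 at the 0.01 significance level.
One-sample t-test:
H₀: μ = 77
H₁: μ ≠ 77
df = n - 1 = 23
t = (x̄ - μ₀) / (s/√n) = (83.11 - 77) / (12.44/√24) = 2.406
p-value = 0.0246

Since p-value > α = 0.01, we fail to reject H₀.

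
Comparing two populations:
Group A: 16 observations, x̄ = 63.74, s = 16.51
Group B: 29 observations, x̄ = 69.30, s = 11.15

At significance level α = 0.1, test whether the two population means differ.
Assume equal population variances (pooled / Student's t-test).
Student's two-sample t-test (equal variances):
H₀: μ₁ = μ₂
H₁: μ₁ ≠ μ₂
df = n₁ + n₂ - 2 = 43
Pooled variance s_p² = [(n₁-1)s₁² + (n₂-1)s₂²] / (n₁ + n₂ - 2) = [(15)(16.51²) + (28)(11.15²)] / 43 = 176.0403
SE = √(s_p²(1/n₁ + 1/n₂)) = √(176.0403 × (1/16 + 1/29)) = 4.1319
t = (x̄₁ - x̄₂) / SE = (63.74 - 69.30) / 4.1319 = -5.56 / 4.1319 = -1.346
p-value = 0.1855

Since p-value > α = 0.1, we fail to reject H₀.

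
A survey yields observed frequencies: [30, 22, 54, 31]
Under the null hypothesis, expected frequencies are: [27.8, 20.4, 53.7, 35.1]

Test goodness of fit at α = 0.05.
Chi-square goodness of fit test:
H₀: observed counts match expected distribution
H₁: observed counts differ from expected distribution
df = k - 1 = 3
χ² = Σ(O - E)²/E
   = (30 - 27.8)²/27.8 + (22 - 20.4)²/20.4 + (54 - 53.7)²/53.7 + (31 - 35.1)²/35.1
   = 0.174 + 0.125 + 0.002 + 0.479
   = 0.78
p-value = 0.8542

Since p-value > α = 0.05, we fail to reject H₀.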